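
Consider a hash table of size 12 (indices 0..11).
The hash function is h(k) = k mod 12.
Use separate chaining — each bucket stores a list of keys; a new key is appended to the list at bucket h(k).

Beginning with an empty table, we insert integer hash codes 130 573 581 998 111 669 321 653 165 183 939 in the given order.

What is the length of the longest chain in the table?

4

130 -> bucket 10
573 -> bucket 9
581 -> bucket 5
998 -> bucket 2
111 -> bucket 3
669 -> bucket 9 (collision)
321 -> bucket 9 (collision)
653 -> bucket 5 (collision)
165 -> bucket 9 (collision)
183 -> bucket 3 (collision)
939 -> bucket 3 (collision)
Final buckets:
0: ∅
1: ∅
2: 998
3: 111 -> 183 -> 939
4: ∅
5: 581 -> 653
6: ∅
7: ∅
8: ∅
9: 573 -> 669 -> 321 -> 165
10: 130
11: ∅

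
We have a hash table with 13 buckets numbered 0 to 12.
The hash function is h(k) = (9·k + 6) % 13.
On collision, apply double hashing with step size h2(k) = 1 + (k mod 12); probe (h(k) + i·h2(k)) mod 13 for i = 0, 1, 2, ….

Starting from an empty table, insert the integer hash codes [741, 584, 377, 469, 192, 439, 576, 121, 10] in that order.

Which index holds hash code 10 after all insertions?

741: h=6 -> slot 6
584: h=10 -> slot 10
377: h=6, h2=6, probe 6,12 -> slot 12
469: h=2 -> slot 2
192: h=5 -> slot 5
439: h=5, h2=8, probe 5,0 -> slot 0
576: h=3 -> slot 3
121: h=3, h2=2, probe 3,5,7 -> slot 7
10: h=5, h2=11, probe 5,3,1 -> slot 1
Table: [439, 10, 469, 576, ., 192, 741, 121, ., ., 584, ., 377]

1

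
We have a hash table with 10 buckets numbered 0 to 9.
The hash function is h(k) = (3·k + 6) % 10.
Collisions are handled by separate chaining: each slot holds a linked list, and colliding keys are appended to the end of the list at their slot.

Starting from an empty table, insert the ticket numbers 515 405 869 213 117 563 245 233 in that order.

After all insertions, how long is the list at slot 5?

Insert 515: h=1, bucket 1 empty -> new chain.
Insert 405: h=1, bucket 1 nonempty -> append to chain.
Insert 869: h=3, bucket 3 empty -> new chain.
Insert 213: h=5, bucket 5 empty -> new chain.
Insert 117: h=7, bucket 7 empty -> new chain.
Insert 563: h=5, bucket 5 nonempty -> append to chain.
Insert 245: h=1, bucket 1 nonempty -> append to chain.
Insert 233: h=5, bucket 5 nonempty -> append to chain.
Final buckets:
0: _
1: 515 -> 405 -> 245
2: _
3: 869
4: _
5: 213 -> 563 -> 233
6: _
7: 117
8: _
9: _

3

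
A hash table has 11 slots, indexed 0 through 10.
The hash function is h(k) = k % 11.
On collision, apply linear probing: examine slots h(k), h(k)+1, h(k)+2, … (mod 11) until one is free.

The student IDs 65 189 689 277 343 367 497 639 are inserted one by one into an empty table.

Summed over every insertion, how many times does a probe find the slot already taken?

8

Insert 65: h=10, slot 10 empty -> index 10.
Insert 189: h=2, slot 2 empty -> index 2.
Insert 689: h=7, slot 7 empty -> index 7.
Insert 277: h=2, slot 2 occupied -> index 3.
Insert 343: h=2, slots 2,3 occupied -> index 4.
Insert 367: h=4, slot 4 occupied -> index 5.
Insert 497: h=2, slots 2,3,4,5 occupied -> index 6.
Insert 639: h=1, slot 1 empty -> index 1.
Table: [∅, 639, 189, 277, 343, 367, 497, 689, ∅, ∅, 65]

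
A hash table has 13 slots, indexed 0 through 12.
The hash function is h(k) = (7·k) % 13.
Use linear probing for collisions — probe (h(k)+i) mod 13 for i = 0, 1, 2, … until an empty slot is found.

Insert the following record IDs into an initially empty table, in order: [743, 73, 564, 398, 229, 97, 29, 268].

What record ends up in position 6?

229

743 hashes to 1; slot 1 is free -> place at 1.
73 hashes to 4; slot 4 is free -> place at 4.
564 hashes to 9; slot 9 is free -> place at 9.
398 hashes to 4; 4 taken -> place at 5.
229 hashes to 4; 4,5 taken -> place at 6.
97 hashes to 3; slot 3 is free -> place at 3.
29 hashes to 8; slot 8 is free -> place at 8.
268 hashes to 4; 4,5,6 taken -> place at 7.
Table: [∅, 743, ∅, 97, 73, 398, 229, 268, 29, 564, ∅, ∅, ∅]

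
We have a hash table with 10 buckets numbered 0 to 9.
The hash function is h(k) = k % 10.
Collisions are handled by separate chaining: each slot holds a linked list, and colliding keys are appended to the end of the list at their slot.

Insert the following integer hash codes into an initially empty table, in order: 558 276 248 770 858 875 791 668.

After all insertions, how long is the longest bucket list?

4

Insert 558: h=8, bucket 8 empty → new chain.
Insert 276: h=6, bucket 6 empty → new chain.
Insert 248: h=8, bucket 8 nonempty → append to chain.
Insert 770: h=0, bucket 0 empty → new chain.
Insert 858: h=8, bucket 8 nonempty → append to chain.
Insert 875: h=5, bucket 5 empty → new chain.
Insert 791: h=1, bucket 1 empty → new chain.
Insert 668: h=8, bucket 8 nonempty → append to chain.
Final buckets:
0: 770
1: 791
2: ∅
3: ∅
4: ∅
5: 875
6: 276
7: ∅
8: 558 -> 248 -> 858 -> 668
9: ∅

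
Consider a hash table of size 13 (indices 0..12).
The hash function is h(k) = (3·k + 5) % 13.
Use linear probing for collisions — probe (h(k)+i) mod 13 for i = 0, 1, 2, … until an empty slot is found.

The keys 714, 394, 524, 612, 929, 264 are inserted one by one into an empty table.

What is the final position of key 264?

714 hashes to 2; slot 2 is free -> place at 2.
394 hashes to 4; slot 4 is free -> place at 4.
524 hashes to 4; 4 taken -> place at 5.
612 hashes to 8; slot 8 is free -> place at 8.
929 hashes to 10; slot 10 is free -> place at 10.
264 hashes to 4; 4,5 taken -> place at 6.
Table: [_, _, 714, _, 394, 524, 264, _, 612, _, 929, _, _]

6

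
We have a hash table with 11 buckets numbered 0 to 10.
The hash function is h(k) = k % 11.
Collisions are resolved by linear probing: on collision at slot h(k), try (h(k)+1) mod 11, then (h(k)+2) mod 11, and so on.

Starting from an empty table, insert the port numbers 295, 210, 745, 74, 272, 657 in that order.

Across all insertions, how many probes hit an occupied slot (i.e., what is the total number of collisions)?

Insert 295: h=9, slot 9 empty -> index 9.
Insert 210: h=1, slot 1 empty -> index 1.
Insert 745: h=8, slot 8 empty -> index 8.
Insert 74: h=8, slots 8,9 occupied -> index 10.
Insert 272: h=8, slots 8,9,10 occupied -> index 0.
Insert 657: h=8, slots 8,9,10,0,1 occupied -> index 2.
Table: [272, 210, 657, —, —, —, —, —, 745, 295, 74]

10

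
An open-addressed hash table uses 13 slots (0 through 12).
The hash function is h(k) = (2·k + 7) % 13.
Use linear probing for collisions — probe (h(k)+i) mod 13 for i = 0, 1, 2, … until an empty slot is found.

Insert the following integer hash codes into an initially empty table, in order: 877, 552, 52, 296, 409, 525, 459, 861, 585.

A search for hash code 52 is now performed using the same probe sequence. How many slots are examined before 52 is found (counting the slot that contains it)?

2

877: h=6 -> slot 6
552: h=6, probe 6,7 -> slot 7
52: h=7, probe 7,8 -> slot 8
296: h=1 -> slot 1
409: h=6, probe 6,7,8,9 -> slot 9
525: h=4 -> slot 4
459: h=2 -> slot 2
861: h=0 -> slot 0
585: h=7, probe 7,8,9,10 -> slot 10
Table: [861, 296, 459, —, 525, —, 877, 552, 52, 409, 585, —, —]
Lookup 52: h=7, probe 7,8 → found at 8.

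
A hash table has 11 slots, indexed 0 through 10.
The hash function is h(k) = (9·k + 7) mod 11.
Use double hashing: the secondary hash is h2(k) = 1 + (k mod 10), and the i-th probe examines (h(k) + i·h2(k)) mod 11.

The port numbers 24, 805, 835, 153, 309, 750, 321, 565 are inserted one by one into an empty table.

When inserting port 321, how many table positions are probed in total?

3

Insert 24: h=3, slot 3 empty -> index 3.
Insert 805: h=3, h2=6, slot 3 occupied -> index 9.
Insert 835: h=9, h2=6, slot 9 occupied -> index 4.
Insert 153: h=9, h2=4, slot 9 occupied -> index 2.
Insert 309: h=5, slot 5 empty -> index 5.
Insert 750: h=3, h2=1, slots 3,4,5 occupied -> index 6.
Insert 321: h=3, h2=2, slots 3,5 occupied -> index 7.
Insert 565: h=10, slot 10 empty -> index 10.
Table: [∅, ∅, 153, 24, 835, 309, 750, 321, ∅, 805, 565]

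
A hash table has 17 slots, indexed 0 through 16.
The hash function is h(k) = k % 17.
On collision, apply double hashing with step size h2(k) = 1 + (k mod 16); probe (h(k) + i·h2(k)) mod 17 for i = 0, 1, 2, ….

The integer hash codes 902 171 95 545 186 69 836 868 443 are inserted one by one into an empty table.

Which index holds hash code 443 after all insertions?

15

Insert 902: h=1, slot 1 empty → index 1.
Insert 171: h=1, h2=12, slot 1 occupied → index 13.
Insert 95: h=10, slot 10 empty → index 10.
Insert 545: h=1, h2=2, slot 1 occupied → index 3.
Insert 186: h=16, slot 16 empty → index 16.
Insert 69: h=1, h2=6, slot 1 occupied → index 7.
Insert 836: h=3, h2=5, slot 3 occupied → index 8.
Insert 868: h=1, h2=5, slot 1 occupied → index 6.
Insert 443: h=1, h2=12, slots 1,13,8,3 occupied → index 15.
Table: [∅, 902, ∅, 545, ∅, ∅, 868, 69, 836, ∅, 95, ∅, ∅, 171, ∅, 443, 186]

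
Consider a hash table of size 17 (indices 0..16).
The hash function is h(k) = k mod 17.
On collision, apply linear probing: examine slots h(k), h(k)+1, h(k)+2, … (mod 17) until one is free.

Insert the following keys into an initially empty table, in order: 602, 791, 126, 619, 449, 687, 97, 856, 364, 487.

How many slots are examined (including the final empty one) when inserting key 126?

Insert 602: h=7, slot 7 empty -> index 7.
Insert 791: h=9, slot 9 empty -> index 9.
Insert 126: h=7, slot 7 occupied -> index 8.
Insert 619: h=7, slots 7,8,9 occupied -> index 10.
Insert 449: h=7, slots 7,8,9,10 occupied -> index 11.
Insert 687: h=7, slots 7,8,9,10,11 occupied -> index 12.
Insert 97: h=12, slot 12 occupied -> index 13.
Insert 856: h=6, slot 6 empty -> index 6.
Insert 364: h=7, slots 7,8,9,10,11,12,13 occupied -> index 14.
Insert 487: h=11, slots 11,12,13,14 occupied -> index 15.
Table: [—, —, —, —, —, —, 856, 602, 126, 791, 619, 449, 687, 97, 364, 487, —]

2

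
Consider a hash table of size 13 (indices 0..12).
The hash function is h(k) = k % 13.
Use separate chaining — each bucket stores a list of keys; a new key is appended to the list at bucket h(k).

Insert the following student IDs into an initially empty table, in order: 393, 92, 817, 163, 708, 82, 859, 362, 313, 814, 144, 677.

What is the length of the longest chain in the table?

Insert 393: h=3, bucket 3 empty -> new chain.
Insert 92: h=1, bucket 1 empty -> new chain.
Insert 817: h=11, bucket 11 empty -> new chain.
Insert 163: h=7, bucket 7 empty -> new chain.
Insert 708: h=6, bucket 6 empty -> new chain.
Insert 82: h=4, bucket 4 empty -> new chain.
Insert 859: h=1, bucket 1 nonempty -> append to chain.
Insert 362: h=11, bucket 11 nonempty -> append to chain.
Insert 313: h=1, bucket 1 nonempty -> append to chain.
Insert 814: h=8, bucket 8 empty -> new chain.
Insert 144: h=1, bucket 1 nonempty -> append to chain.
Insert 677: h=1, bucket 1 nonempty -> append to chain.
Final buckets:
0: .
1: 92 -> 859 -> 313 -> 144 -> 677
2: .
3: 393
4: 82
5: .
6: 708
7: 163
8: 814
9: .
10: .
11: 817 -> 362
12: .

5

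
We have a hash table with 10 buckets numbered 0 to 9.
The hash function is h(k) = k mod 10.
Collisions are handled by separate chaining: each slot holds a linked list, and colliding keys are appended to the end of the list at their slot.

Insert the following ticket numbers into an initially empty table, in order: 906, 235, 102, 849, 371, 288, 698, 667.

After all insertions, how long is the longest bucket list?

2

906 -> bucket 6
235 -> bucket 5
102 -> bucket 2
849 -> bucket 9
371 -> bucket 1
288 -> bucket 8
698 -> bucket 8 (collision)
667 -> bucket 7
Final buckets:
0: _
1: 371
2: 102
3: _
4: _
5: 235
6: 906
7: 667
8: 288 -> 698
9: 849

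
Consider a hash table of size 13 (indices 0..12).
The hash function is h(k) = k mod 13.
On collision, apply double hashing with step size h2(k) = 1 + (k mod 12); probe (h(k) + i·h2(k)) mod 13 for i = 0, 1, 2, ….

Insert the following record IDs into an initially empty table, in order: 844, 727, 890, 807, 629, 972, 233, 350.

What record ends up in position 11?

Insert 844: h=12, slot 12 empty -> index 12.
Insert 727: h=12, h2=8, slot 12 occupied -> index 7.
Insert 890: h=6, slot 6 empty -> index 6.
Insert 807: h=1, slot 1 empty -> index 1.
Insert 629: h=5, slot 5 empty -> index 5.
Insert 972: h=10, slot 10 empty -> index 10.
Insert 233: h=12, h2=6, slots 12,5 occupied -> index 11.
Insert 350: h=12, h2=3, slot 12 occupied -> index 2.
Table: [∅, 807, 350, ∅, ∅, 629, 890, 727, ∅, ∅, 972, 233, 844]

233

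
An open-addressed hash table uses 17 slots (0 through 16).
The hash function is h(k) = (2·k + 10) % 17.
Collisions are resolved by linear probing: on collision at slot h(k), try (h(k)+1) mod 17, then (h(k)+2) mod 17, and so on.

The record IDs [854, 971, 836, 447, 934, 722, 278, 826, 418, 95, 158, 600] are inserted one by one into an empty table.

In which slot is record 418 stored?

15

854 hashes to 1; slot 1 is free => place at 1.
971 hashes to 14; slot 14 is free => place at 14.
836 hashes to 16; slot 16 is free => place at 16.
447 hashes to 3; slot 3 is free => place at 3.
934 hashes to 8; slot 8 is free => place at 8.
722 hashes to 9; slot 9 is free => place at 9.
278 hashes to 5; slot 5 is free => place at 5.
826 hashes to 13; slot 13 is free => place at 13.
418 hashes to 13; 13,14 taken => place at 15.
95 hashes to 13; 13,14,15,16 taken => place at 0.
158 hashes to 3; 3 taken => place at 4.
600 hashes to 3; 3,4,5 taken => place at 6.
Table: [95, 854, ., 447, 158, 278, 600, ., 934, 722, ., ., ., 826, 971, 418, 836]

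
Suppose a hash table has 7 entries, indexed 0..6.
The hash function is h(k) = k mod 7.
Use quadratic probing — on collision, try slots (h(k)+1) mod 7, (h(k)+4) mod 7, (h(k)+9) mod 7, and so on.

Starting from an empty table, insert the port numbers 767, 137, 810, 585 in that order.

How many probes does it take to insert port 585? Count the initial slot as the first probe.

3

Insert 767: h=4, slot 4 empty → index 4.
Insert 137: h=4, slot 4 occupied → index 5.
Insert 810: h=5, slot 5 occupied → index 6.
Insert 585: h=4, slots 4,5 occupied → index 1.
Table: [-, 585, -, -, 767, 137, 810]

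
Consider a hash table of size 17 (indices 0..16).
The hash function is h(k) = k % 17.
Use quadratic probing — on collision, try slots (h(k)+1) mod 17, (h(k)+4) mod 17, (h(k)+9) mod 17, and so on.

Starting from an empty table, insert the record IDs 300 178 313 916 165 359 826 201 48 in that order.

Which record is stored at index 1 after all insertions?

48

300 hashes to 11; slot 11 is free → place at 11.
178 hashes to 8; slot 8 is free → place at 8.
313 hashes to 7; slot 7 is free → place at 7.
916 hashes to 15; slot 15 is free → place at 15.
165 hashes to 12; slot 12 is free → place at 12.
359 hashes to 2; slot 2 is free → place at 2.
826 hashes to 10; slot 10 is free → place at 10.
201 hashes to 14; slot 14 is free → place at 14.
48 hashes to 14; 14,15 taken → place at 1.
Table: [., 48, 359, ., ., ., ., 313, 178, ., 826, 300, 165, ., 201, 916, .]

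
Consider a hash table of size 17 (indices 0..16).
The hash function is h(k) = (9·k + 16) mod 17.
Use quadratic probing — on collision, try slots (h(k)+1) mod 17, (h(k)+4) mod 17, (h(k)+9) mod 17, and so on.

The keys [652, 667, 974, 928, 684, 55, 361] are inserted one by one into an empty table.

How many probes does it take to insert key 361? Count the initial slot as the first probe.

Insert 652: h=2, slot 2 empty -> index 2.
Insert 667: h=1, slot 1 empty -> index 1.
Insert 974: h=10, slot 10 empty -> index 10.
Insert 928: h=4, slot 4 empty -> index 4.
Insert 684: h=1, slots 1,2 occupied -> index 5.
Insert 55: h=1, slots 1,2,5,10 occupied -> index 0.
Insert 361: h=1, slots 1,2,5,10,0 occupied -> index 9.
Table: [55, 667, 652, -, 928, 684, -, -, -, 361, 974, -, -, -, -, -, -]

6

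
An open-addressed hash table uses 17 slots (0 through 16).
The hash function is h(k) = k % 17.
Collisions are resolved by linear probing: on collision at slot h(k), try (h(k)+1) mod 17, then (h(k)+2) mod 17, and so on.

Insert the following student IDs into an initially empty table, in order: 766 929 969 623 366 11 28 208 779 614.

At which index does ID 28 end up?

Insert 766: h=1, slot 1 empty -> index 1.
Insert 929: h=11, slot 11 empty -> index 11.
Insert 969: h=0, slot 0 empty -> index 0.
Insert 623: h=11, slot 11 occupied -> index 12.
Insert 366: h=9, slot 9 empty -> index 9.
Insert 11: h=11, slots 11,12 occupied -> index 13.
Insert 28: h=11, slots 11,12,13 occupied -> index 14.
Insert 208: h=4, slot 4 empty -> index 4.
Insert 779: h=14, slot 14 occupied -> index 15.
Insert 614: h=2, slot 2 empty -> index 2.
Table: [969, 766, 614, —, 208, —, —, —, —, 366, —, 929, 623, 11, 28, 779, —]

14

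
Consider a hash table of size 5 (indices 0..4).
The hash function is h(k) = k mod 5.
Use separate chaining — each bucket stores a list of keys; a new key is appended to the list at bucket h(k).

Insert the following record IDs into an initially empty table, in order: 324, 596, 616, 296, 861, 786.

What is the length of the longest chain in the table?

5

Insert 324: h=4, bucket 4 empty → new chain.
Insert 596: h=1, bucket 1 empty → new chain.
Insert 616: h=1, bucket 1 nonempty → append to chain.
Insert 296: h=1, bucket 1 nonempty → append to chain.
Insert 861: h=1, bucket 1 nonempty → append to chain.
Insert 786: h=1, bucket 1 nonempty → append to chain.
Final buckets:
0: —
1: 596 -> 616 -> 296 -> 861 -> 786
2: —
3: —
4: 324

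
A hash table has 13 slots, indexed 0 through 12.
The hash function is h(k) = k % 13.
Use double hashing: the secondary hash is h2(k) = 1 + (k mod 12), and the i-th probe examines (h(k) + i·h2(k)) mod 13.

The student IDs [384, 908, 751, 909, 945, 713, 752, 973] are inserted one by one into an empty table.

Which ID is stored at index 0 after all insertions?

973

384 hashes to 7; slot 7 is free → place at 7.
908 hashes to 11; slot 11 is free → place at 11.
751 hashes to 10; slot 10 is free → place at 10.
909 hashes to 12; slot 12 is free → place at 12.
945 hashes to 9; slot 9 is free → place at 9.
713 hashes to 11, h2=6; 11 taken → place at 4.
752 hashes to 11, h2=9; 11,7 taken → place at 3.
973 hashes to 11, h2=2; 11 taken → place at 0.
Table: [973, ∅, ∅, 752, 713, ∅, ∅, 384, ∅, 945, 751, 908, 909]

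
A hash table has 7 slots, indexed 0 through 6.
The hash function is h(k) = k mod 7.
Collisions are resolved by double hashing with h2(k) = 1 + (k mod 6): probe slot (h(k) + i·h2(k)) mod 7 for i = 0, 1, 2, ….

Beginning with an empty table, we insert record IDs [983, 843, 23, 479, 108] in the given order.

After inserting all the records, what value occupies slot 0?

843

983: h=3 => slot 3
843: h=3, h2=4, probe 3,0 => slot 0
23: h=2 => slot 2
479: h=3, h2=6, probe 3,2,1 => slot 1
108: h=3, h2=1, probe 3,4 => slot 4
Table: [843, 479, 23, 983, 108, ∅, ∅]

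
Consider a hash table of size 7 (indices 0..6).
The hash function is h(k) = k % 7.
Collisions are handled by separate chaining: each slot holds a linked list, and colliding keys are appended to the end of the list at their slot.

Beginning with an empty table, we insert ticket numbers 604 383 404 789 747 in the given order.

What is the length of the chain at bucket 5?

4

604 -> bucket 2
383 -> bucket 5
404 -> bucket 5 (collision)
789 -> bucket 5 (collision)
747 -> bucket 5 (collision)
Final buckets:
0: —
1: —
2: 604
3: —
4: —
5: 383 -> 404 -> 789 -> 747
6: —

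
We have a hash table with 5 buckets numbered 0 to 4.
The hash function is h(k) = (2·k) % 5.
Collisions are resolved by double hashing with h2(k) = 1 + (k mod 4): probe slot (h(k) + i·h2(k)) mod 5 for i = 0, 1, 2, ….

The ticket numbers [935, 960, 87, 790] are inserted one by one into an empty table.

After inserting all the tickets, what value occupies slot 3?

790

935: h=0 => slot 0
960: h=0, h2=1, probe 0,1 => slot 1
87: h=4 => slot 4
790: h=0, h2=3, probe 0,3 => slot 3
Table: [935, 960, _, 790, 87]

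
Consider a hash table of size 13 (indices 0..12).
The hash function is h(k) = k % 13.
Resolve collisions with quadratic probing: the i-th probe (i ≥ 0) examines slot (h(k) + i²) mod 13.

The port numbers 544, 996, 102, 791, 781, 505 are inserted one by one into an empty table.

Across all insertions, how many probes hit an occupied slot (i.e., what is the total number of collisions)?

544 hashes to 11; slot 11 is free → place at 11.
996 hashes to 8; slot 8 is free → place at 8.
102 hashes to 11; 11 taken → place at 12.
791 hashes to 11; 11,12 taken → place at 2.
781 hashes to 1; slot 1 is free → place at 1.
505 hashes to 11; 11,12,2 taken → place at 7.
Table: [—, 781, 791, —, —, —, —, 505, 996, —, —, 544, 102]

6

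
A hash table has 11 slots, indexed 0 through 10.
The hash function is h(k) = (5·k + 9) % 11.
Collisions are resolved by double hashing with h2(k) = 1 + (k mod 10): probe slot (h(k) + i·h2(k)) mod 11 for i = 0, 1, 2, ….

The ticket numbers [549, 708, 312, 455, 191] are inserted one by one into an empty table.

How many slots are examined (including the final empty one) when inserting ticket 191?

2

Insert 549: h=4, slot 4 empty => index 4.
Insert 708: h=7, slot 7 empty => index 7.
Insert 312: h=7, h2=3, slot 7 occupied => index 10.
Insert 455: h=7, h2=6, slot 7 occupied => index 2.
Insert 191: h=7, h2=2, slot 7 occupied => index 9.
Table: [_, _, 455, _, 549, _, _, 708, _, 191, 312]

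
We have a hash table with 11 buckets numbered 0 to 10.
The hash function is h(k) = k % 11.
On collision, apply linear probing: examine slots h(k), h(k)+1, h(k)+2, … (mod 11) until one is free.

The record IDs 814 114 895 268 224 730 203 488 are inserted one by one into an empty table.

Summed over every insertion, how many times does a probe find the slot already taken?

20

814: h=0 => slot 0
114: h=4 => slot 4
895: h=4, probe 4,5 => slot 5
268: h=4, probe 4,5,6 => slot 6
224: h=4, probe 4,5,6,7 => slot 7
730: h=4, probe 4,5,6,7,8 => slot 8
203: h=5, probe 5,6,7,8,9 => slot 9
488: h=4, probe 4,5,6,7,8,9,10 => slot 10
Table: [814, ∅, ∅, ∅, 114, 895, 268, 224, 730, 203, 488]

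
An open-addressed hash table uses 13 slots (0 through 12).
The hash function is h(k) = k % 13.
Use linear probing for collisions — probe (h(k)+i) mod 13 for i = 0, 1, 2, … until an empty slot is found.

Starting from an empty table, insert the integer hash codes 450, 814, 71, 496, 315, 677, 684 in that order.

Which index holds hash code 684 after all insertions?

10

450 hashes to 8; slot 8 is free -> place at 8.
814 hashes to 8; 8 taken -> place at 9.
71 hashes to 6; slot 6 is free -> place at 6.
496 hashes to 2; slot 2 is free -> place at 2.
315 hashes to 3; slot 3 is free -> place at 3.
677 hashes to 1; slot 1 is free -> place at 1.
684 hashes to 8; 8,9 taken -> place at 10.
Table: [—, 677, 496, 315, —, —, 71, —, 450, 814, 684, —, —]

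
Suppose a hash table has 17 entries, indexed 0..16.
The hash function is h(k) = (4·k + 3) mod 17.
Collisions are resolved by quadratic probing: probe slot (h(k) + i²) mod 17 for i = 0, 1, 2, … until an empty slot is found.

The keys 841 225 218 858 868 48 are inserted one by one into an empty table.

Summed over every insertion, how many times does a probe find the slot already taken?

841 hashes to 1; slot 1 is free -> place at 1.
225 hashes to 2; slot 2 is free -> place at 2.
218 hashes to 8; slot 8 is free -> place at 8.
858 hashes to 1; 1,2 taken -> place at 5.
868 hashes to 7; slot 7 is free -> place at 7.
48 hashes to 8; 8 taken -> place at 9.
Table: [∅, 841, 225, ∅, ∅, 858, ∅, 868, 218, 48, ∅, ∅, ∅, ∅, ∅, ∅, ∅]

3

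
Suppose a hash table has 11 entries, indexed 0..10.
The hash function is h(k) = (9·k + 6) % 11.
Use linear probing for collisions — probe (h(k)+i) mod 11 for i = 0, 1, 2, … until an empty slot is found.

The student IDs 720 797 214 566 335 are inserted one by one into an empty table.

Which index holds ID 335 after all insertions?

Insert 720: h=7, slot 7 empty => index 7.
Insert 797: h=7, slot 7 occupied => index 8.
Insert 214: h=7, slots 7,8 occupied => index 9.
Insert 566: h=7, slots 7,8,9 occupied => index 10.
Insert 335: h=7, slots 7,8,9,10 occupied => index 0.
Table: [335, _, _, _, _, _, _, 720, 797, 214, 566]

0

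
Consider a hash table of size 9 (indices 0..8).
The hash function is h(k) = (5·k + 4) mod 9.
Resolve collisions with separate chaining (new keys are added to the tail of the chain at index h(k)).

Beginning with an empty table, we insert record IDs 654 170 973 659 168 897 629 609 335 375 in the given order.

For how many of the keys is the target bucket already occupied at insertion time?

6

Insert 654: h=7, bucket 7 empty → new chain.
Insert 170: h=8, bucket 8 empty → new chain.
Insert 973: h=0, bucket 0 empty → new chain.
Insert 659: h=5, bucket 5 empty → new chain.
Insert 168: h=7, bucket 7 nonempty → append to chain.
Insert 897: h=7, bucket 7 nonempty → append to chain.
Insert 629: h=8, bucket 8 nonempty → append to chain.
Insert 609: h=7, bucket 7 nonempty → append to chain.
Insert 335: h=5, bucket 5 nonempty → append to chain.
Insert 375: h=7, bucket 7 nonempty → append to chain.
Final buckets:
0: 973
1: ∅
2: ∅
3: ∅
4: ∅
5: 659 -> 335
6: ∅
7: 654 -> 168 -> 897 -> 609 -> 375
8: 170 -> 629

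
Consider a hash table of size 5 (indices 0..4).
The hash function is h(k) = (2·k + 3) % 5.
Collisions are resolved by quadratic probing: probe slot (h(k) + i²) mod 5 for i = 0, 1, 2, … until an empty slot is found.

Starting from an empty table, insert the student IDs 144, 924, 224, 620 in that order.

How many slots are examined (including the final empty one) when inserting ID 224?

144 hashes to 1; slot 1 is free → place at 1.
924 hashes to 1; 1 taken → place at 2.
224 hashes to 1; 1,2 taken → place at 0.
620 hashes to 3; slot 3 is free → place at 3.
Table: [224, 144, 924, 620, .]

3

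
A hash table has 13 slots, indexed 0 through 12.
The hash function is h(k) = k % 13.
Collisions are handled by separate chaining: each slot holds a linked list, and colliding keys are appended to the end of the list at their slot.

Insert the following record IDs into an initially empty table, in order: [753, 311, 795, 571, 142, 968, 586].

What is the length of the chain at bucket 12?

4

Insert 753: h=12, bucket 12 empty -> new chain.
Insert 311: h=12, bucket 12 nonempty -> append to chain.
Insert 795: h=2, bucket 2 empty -> new chain.
Insert 571: h=12, bucket 12 nonempty -> append to chain.
Insert 142: h=12, bucket 12 nonempty -> append to chain.
Insert 968: h=6, bucket 6 empty -> new chain.
Insert 586: h=1, bucket 1 empty -> new chain.
Final buckets:
0: —
1: 586
2: 795
3: —
4: —
5: —
6: 968
7: —
8: —
9: —
10: —
11: —
12: 753 -> 311 -> 571 -> 142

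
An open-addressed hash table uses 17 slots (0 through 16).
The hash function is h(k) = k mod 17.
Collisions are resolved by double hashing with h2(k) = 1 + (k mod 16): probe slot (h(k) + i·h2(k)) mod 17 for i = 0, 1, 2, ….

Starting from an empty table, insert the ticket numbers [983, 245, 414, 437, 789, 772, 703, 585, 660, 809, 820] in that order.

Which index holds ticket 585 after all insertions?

10

983: h=14 => slot 14
245: h=7 => slot 7
414: h=6 => slot 6
437: h=12 => slot 12
789: h=7, h2=6, probe 7,13 => slot 13
772: h=7, h2=5, probe 7,12,0 => slot 0
703: h=6, h2=16, probe 6,5 => slot 5
585: h=7, h2=10, probe 7,0,10 => slot 10
660: h=14, h2=5, probe 14,2 => slot 2
809: h=10, h2=10, probe 10,3 => slot 3
820: h=4 => slot 4
Table: [772, -, 660, 809, 820, 703, 414, 245, -, -, 585, -, 437, 789, 983, -, -]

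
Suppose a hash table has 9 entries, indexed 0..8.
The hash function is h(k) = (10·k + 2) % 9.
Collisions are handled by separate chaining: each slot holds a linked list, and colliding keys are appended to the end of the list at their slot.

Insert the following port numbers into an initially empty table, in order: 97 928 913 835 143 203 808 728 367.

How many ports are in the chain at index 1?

Insert 97: h=0, bucket 0 empty -> new chain.
Insert 928: h=3, bucket 3 empty -> new chain.
Insert 913: h=6, bucket 6 empty -> new chain.
Insert 835: h=0, bucket 0 nonempty -> append to chain.
Insert 143: h=1, bucket 1 empty -> new chain.
Insert 203: h=7, bucket 7 empty -> new chain.
Insert 808: h=0, bucket 0 nonempty -> append to chain.
Insert 728: h=1, bucket 1 nonempty -> append to chain.
Insert 367: h=0, bucket 0 nonempty -> append to chain.
Final buckets:
0: 97 -> 835 -> 808 -> 367
1: 143 -> 728
2: .
3: 928
4: .
5: .
6: 913
7: 203
8: .

2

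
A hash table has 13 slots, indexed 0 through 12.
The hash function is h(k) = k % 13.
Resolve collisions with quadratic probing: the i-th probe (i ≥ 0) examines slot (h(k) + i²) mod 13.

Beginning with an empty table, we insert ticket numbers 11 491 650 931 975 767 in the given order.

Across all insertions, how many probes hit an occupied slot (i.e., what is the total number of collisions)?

3

11 hashes to 11; slot 11 is free → place at 11.
491 hashes to 10; slot 10 is free → place at 10.
650 hashes to 0; slot 0 is free → place at 0.
931 hashes to 8; slot 8 is free → place at 8.
975 hashes to 0; 0 taken → place at 1.
767 hashes to 0; 0,1 taken → place at 4.
Table: [650, 975, -, -, 767, -, -, -, 931, -, 491, 11, -]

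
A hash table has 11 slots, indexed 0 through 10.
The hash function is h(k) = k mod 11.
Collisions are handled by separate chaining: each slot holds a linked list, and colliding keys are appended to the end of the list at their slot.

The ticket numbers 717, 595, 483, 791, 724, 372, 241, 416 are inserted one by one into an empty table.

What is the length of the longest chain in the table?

3

Insert 717: h=2, bucket 2 empty -> new chain.
Insert 595: h=1, bucket 1 empty -> new chain.
Insert 483: h=10, bucket 10 empty -> new chain.
Insert 791: h=10, bucket 10 nonempty -> append to chain.
Insert 724: h=9, bucket 9 empty -> new chain.
Insert 372: h=9, bucket 9 nonempty -> append to chain.
Insert 241: h=10, bucket 10 nonempty -> append to chain.
Insert 416: h=9, bucket 9 nonempty -> append to chain.
Final buckets:
0: .
1: 595
2: 717
3: .
4: .
5: .
6: .
7: .
8: .
9: 724 -> 372 -> 416
10: 483 -> 791 -> 241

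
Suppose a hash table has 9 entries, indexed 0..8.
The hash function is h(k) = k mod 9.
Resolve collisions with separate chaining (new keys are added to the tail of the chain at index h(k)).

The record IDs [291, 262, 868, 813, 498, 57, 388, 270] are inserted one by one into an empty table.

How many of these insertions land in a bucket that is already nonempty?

4

Insert 291: h=3, bucket 3 empty -> new chain.
Insert 262: h=1, bucket 1 empty -> new chain.
Insert 868: h=4, bucket 4 empty -> new chain.
Insert 813: h=3, bucket 3 nonempty -> append to chain.
Insert 498: h=3, bucket 3 nonempty -> append to chain.
Insert 57: h=3, bucket 3 nonempty -> append to chain.
Insert 388: h=1, bucket 1 nonempty -> append to chain.
Insert 270: h=0, bucket 0 empty -> new chain.
Final buckets:
0: 270
1: 262 -> 388
2: ∅
3: 291 -> 813 -> 498 -> 57
4: 868
5: ∅
6: ∅
7: ∅
8: ∅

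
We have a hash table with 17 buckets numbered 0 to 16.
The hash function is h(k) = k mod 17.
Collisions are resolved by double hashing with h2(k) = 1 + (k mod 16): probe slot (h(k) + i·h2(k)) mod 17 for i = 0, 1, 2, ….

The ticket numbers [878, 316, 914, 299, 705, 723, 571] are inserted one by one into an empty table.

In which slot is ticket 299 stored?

5

Insert 878: h=11, slot 11 empty → index 11.
Insert 316: h=10, slot 10 empty → index 10.
Insert 914: h=13, slot 13 empty → index 13.
Insert 299: h=10, h2=12, slot 10 occupied → index 5.
Insert 705: h=8, slot 8 empty → index 8.
Insert 723: h=9, slot 9 empty → index 9.
Insert 571: h=10, h2=12, slots 10,5 occupied → index 0.
Table: [571, ∅, ∅, ∅, ∅, 299, ∅, ∅, 705, 723, 316, 878, ∅, 914, ∅, ∅, ∅]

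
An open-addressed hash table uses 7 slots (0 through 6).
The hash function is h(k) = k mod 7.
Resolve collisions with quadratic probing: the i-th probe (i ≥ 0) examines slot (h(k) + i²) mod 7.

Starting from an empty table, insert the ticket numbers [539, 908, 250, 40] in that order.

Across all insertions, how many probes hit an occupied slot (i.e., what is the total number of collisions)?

539: h=0 → slot 0
908: h=5 → slot 5
250: h=5, probe 5,6 → slot 6
40: h=5, probe 5,6,2 → slot 2
Table: [539, ∅, 40, ∅, ∅, 908, 250]

3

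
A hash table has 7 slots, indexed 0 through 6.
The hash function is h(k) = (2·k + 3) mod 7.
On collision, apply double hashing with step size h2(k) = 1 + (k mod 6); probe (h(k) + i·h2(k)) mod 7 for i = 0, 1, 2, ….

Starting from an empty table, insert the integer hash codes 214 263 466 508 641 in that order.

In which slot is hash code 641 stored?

214: h=4 => slot 4
263: h=4, h2=6, probe 4,3 => slot 3
466: h=4, h2=5, probe 4,2 => slot 2
508: h=4, h2=5, probe 4,2,0 => slot 0
641: h=4, h2=6, probe 4,3,2,1 => slot 1
Table: [508, 641, 466, 263, 214, ∅, ∅]

1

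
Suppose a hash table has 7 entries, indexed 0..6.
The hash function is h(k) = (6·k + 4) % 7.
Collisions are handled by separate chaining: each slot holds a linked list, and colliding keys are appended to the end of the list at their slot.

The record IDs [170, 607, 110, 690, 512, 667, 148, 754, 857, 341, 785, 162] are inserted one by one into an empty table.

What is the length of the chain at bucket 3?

Insert 170: h=2, bucket 2 empty -> new chain.
Insert 607: h=6, bucket 6 empty -> new chain.
Insert 110: h=6, bucket 6 nonempty -> append to chain.
Insert 690: h=0, bucket 0 empty -> new chain.
Insert 512: h=3, bucket 3 empty -> new chain.
Insert 667: h=2, bucket 2 nonempty -> append to chain.
Insert 148: h=3, bucket 3 nonempty -> append to chain.
Insert 754: h=6, bucket 6 nonempty -> append to chain.
Insert 857: h=1, bucket 1 empty -> new chain.
Insert 341: h=6, bucket 6 nonempty -> append to chain.
Insert 785: h=3, bucket 3 nonempty -> append to chain.
Insert 162: h=3, bucket 3 nonempty -> append to chain.
Final buckets:
0: 690
1: 857
2: 170 -> 667
3: 512 -> 148 -> 785 -> 162
4: -
5: -
6: 607 -> 110 -> 754 -> 341

4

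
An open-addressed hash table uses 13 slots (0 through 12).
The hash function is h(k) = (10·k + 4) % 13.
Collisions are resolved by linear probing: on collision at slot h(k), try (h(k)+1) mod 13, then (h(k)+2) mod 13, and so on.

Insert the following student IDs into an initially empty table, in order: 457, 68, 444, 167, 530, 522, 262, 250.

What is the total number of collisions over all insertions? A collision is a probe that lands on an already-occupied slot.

9

457: h=11 -> slot 11
68: h=8 -> slot 8
444: h=11, probe 11,12 -> slot 12
167: h=10 -> slot 10
530: h=0 -> slot 0
522: h=11, probe 11,12,0,1 -> slot 1
262: h=11, probe 11,12,0,1,2 -> slot 2
250: h=8, probe 8,9 -> slot 9
Table: [530, 522, 262, ., ., ., ., ., 68, 250, 167, 457, 444]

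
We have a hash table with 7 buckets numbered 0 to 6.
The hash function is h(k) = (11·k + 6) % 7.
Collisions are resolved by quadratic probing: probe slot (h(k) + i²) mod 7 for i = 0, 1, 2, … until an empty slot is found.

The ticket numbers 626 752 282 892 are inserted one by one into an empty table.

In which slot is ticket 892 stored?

Insert 626: h=4, slot 4 empty -> index 4.
Insert 752: h=4, slot 4 occupied -> index 5.
Insert 282: h=0, slot 0 empty -> index 0.
Insert 892: h=4, slots 4,5 occupied -> index 1.
Table: [282, 892, —, —, 626, 752, —]

1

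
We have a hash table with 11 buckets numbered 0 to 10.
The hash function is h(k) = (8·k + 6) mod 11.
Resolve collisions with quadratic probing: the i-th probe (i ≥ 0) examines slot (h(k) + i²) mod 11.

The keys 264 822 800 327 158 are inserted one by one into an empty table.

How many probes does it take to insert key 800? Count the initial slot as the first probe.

2

Insert 264: h=6, slot 6 empty => index 6.
Insert 822: h=4, slot 4 empty => index 4.
Insert 800: h=4, slot 4 occupied => index 5.
Insert 327: h=4, slots 4,5 occupied => index 8.
Insert 158: h=5, slots 5,6 occupied => index 9.
Table: [_, _, _, _, 822, 800, 264, _, 327, 158, _]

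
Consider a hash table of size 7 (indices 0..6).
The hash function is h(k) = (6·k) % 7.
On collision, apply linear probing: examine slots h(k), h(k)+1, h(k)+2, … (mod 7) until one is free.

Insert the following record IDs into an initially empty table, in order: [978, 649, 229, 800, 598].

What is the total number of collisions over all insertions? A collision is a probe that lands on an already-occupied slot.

978 hashes to 2; slot 2 is free => place at 2.
649 hashes to 2; 2 taken => place at 3.
229 hashes to 2; 2,3 taken => place at 4.
800 hashes to 5; slot 5 is free => place at 5.
598 hashes to 4; 4,5 taken => place at 6.
Table: [_, _, 978, 649, 229, 800, 598]

5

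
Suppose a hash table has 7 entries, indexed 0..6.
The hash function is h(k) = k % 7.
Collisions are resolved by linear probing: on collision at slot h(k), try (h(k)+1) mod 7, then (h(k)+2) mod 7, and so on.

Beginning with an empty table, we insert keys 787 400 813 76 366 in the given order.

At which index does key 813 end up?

787: h=3 => slot 3
400: h=1 => slot 1
813: h=1, probe 1,2 => slot 2
76: h=6 => slot 6
366: h=2, probe 2,3,4 => slot 4
Table: [., 400, 813, 787, 366, ., 76]

2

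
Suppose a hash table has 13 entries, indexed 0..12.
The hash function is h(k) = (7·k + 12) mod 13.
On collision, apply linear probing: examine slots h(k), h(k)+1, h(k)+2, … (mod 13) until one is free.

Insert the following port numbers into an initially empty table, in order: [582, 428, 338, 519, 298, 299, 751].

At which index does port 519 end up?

6

Insert 582: h=4, slot 4 empty -> index 4.
Insert 428: h=5, slot 5 empty -> index 5.
Insert 338: h=12, slot 12 empty -> index 12.
Insert 519: h=5, slot 5 occupied -> index 6.
Insert 298: h=5, slots 5,6 occupied -> index 7.
Insert 299: h=12, slot 12 occupied -> index 0.
Insert 751: h=4, slots 4,5,6,7 occupied -> index 8.
Table: [299, _, _, _, 582, 428, 519, 298, 751, _, _, _, 338]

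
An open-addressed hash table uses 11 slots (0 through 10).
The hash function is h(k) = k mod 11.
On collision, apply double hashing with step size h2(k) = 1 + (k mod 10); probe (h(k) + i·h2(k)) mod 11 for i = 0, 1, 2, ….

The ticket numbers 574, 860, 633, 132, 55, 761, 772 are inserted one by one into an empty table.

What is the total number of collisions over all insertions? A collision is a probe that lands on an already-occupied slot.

5

574 hashes to 2; slot 2 is free -> place at 2.
860 hashes to 2, h2=1; 2 taken -> place at 3.
633 hashes to 6; slot 6 is free -> place at 6.
132 hashes to 0; slot 0 is free -> place at 0.
55 hashes to 0, h2=6; 0,6 taken -> place at 1.
761 hashes to 2, h2=2; 2 taken -> place at 4.
772 hashes to 2, h2=3; 2 taken -> place at 5.
Table: [132, 55, 574, 860, 761, 772, 633, ., ., ., .]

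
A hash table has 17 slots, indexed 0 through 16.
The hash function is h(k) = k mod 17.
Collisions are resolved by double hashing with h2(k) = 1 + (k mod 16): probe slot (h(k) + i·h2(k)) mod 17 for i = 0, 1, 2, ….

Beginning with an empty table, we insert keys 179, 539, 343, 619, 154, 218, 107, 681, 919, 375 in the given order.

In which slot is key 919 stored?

0

179: h=9 → slot 9
539: h=12 → slot 12
343: h=3 → slot 3
619: h=7 → slot 7
154: h=1 → slot 1
218: h=14 → slot 14
107: h=5 → slot 5
681: h=1, h2=10, probe 1,11 → slot 11
919: h=1, h2=8, probe 1,9,0 → slot 0
375: h=1, h2=8, probe 1,9,0,8 → slot 8
Table: [919, 154, ∅, 343, ∅, 107, ∅, 619, 375, 179, ∅, 681, 539, ∅, 218, ∅, ∅]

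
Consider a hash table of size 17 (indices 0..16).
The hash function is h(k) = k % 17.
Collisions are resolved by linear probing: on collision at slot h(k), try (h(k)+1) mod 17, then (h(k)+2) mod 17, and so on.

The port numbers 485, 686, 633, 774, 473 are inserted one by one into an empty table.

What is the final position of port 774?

Insert 485: h=9, slot 9 empty → index 9.
Insert 686: h=6, slot 6 empty → index 6.
Insert 633: h=4, slot 4 empty → index 4.
Insert 774: h=9, slot 9 occupied → index 10.
Insert 473: h=14, slot 14 empty → index 14.
Table: [., ., ., ., 633, ., 686, ., ., 485, 774, ., ., ., 473, ., .]

10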